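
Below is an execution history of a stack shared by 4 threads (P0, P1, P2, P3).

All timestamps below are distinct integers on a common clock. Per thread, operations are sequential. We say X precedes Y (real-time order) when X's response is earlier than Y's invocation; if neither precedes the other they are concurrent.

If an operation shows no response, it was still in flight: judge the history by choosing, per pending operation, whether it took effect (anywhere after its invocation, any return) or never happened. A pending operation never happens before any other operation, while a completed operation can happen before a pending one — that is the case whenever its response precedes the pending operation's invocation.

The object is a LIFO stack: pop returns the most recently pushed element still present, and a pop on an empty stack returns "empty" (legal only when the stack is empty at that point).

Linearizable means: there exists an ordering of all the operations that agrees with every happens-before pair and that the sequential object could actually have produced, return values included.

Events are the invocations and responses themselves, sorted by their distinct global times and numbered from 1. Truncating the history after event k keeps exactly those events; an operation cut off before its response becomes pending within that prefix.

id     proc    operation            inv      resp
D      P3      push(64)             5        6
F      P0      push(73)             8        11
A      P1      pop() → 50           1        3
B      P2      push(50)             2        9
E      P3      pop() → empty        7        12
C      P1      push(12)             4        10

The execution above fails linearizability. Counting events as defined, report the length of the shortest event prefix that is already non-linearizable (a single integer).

events 1..11 are still linearizable — one witness is B, A, C, D, E, F:
after step 1 (B push(50)): stack <50>
after step 2 (A pop() → 50): stack <>
after step 3 (C push(12)): stack <12>
after step 4 (D push(64)): stack <12,64>
after step 5 (E pop() (pending, included)): stack <12>
after step 6 (F push(73)): stack <12,73>
adding event 12 (E responds at 12) leaves no legal real-time order
one such order, A, B, C, D, E, F, breaks at step 1 where A pop() → 50 is illegal
one such order, A, B, C, D, F, E, breaks at step 1 where A pop() → 50 is illegal

12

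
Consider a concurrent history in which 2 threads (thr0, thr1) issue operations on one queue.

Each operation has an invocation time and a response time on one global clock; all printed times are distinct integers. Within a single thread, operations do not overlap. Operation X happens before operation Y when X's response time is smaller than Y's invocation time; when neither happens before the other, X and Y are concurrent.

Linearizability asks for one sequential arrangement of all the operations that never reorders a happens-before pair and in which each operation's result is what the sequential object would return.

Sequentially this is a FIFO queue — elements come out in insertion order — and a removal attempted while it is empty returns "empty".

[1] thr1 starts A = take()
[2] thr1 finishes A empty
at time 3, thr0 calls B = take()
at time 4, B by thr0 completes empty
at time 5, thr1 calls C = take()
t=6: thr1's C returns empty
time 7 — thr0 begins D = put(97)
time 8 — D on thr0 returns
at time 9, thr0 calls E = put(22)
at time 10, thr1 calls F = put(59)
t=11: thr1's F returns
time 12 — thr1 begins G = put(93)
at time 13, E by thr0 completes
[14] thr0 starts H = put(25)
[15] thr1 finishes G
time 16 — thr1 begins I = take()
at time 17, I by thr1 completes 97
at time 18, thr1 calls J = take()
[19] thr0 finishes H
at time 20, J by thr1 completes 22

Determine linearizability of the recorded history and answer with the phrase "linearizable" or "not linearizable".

one valid linearization: A, B, C, D, E, F, G, H, I, J
1. A take() → empty, leaving queue <>
2. B take() → empty, leaving queue <>
3. C take() → empty, leaving queue <>
4. D put(97), leaving queue <97>
5. E put(22), leaving queue <97,22>
6. F put(59), leaving queue <97,22,59>
7. G put(93), leaving queue <97,22,59,93>
8. H put(25), leaving queue <97,22,59,93,25>
9. I take() → 97, leaving queue <22,59,93,25>
10. J take() → 22, leaving queue <59,93,25>

linearizable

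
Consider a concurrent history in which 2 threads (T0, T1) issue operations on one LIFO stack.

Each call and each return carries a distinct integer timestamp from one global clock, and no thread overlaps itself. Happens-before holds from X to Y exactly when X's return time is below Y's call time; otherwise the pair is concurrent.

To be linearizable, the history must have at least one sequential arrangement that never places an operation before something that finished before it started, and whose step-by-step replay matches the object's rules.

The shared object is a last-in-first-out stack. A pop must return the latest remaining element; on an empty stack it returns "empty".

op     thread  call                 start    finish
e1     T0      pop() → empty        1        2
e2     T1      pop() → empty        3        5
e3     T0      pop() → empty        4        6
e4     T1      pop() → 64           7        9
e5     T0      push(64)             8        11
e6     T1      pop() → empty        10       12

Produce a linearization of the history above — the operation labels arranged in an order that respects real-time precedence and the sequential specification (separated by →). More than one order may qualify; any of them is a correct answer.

e1 → e2 → e3 → e5 → e4 → e6

step 1: e1 pop() → empty — stack <>
step 2: e2 pop() → empty — stack <>
step 3: e3 pop() → empty — stack <>
step 4: e5 push(64) — stack <64>
step 5: e4 pop() → 64 — stack <>
step 6: e6 pop() → empty — stack <>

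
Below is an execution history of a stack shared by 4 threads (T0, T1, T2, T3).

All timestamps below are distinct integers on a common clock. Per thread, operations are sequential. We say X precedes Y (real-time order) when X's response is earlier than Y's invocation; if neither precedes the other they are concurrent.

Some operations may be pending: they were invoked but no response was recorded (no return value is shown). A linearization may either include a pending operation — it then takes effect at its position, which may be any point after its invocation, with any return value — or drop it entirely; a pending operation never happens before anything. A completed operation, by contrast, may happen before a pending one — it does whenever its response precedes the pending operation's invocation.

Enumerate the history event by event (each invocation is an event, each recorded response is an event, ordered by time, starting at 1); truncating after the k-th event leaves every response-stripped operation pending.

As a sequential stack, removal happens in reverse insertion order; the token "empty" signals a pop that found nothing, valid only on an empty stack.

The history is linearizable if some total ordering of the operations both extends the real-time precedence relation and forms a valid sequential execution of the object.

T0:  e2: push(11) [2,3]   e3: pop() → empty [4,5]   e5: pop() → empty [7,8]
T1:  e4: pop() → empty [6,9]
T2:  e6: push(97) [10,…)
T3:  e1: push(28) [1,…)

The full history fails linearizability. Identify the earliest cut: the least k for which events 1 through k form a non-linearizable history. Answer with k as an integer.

5

a valid linearization of events 1..4 exists, for instance e1, e2:
step 1: e1 push(28) (pending, included) — stack <28>
step 2: e2 push(11) — stack <28,11>
event 5 — e3's response, time 5 — after it, nothing linearizes
no completion choice of the 1 pending operation (e1) rescues it — every subset was tried
e.g. e2, e3 (pending dropped): illegal at step 2, since e3 pop() → empty cannot apply there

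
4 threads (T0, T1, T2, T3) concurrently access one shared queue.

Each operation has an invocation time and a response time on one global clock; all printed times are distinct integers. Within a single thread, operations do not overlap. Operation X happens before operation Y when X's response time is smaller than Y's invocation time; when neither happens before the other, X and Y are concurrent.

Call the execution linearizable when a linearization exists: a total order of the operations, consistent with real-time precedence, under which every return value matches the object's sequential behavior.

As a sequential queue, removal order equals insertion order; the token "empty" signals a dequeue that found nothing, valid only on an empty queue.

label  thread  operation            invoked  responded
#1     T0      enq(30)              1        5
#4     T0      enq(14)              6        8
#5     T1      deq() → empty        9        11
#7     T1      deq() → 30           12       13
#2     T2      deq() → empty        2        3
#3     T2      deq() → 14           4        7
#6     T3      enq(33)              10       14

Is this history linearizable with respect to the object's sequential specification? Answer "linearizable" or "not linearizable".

already the first 7 events (up to #3's response at time 7) admit no linearization; the first 6 still do
all 3 real-time-respecting orders fail — 3 completed queue operations, no legal replay
no completion choice of the 1 pending operation (#4) rescues it — every subset was tried
sample order #1, #2, #3 (pending dropped) stalls at step 2 — #2 deq() → empty has no legal effect
sample order #2, #1, #3 (pending dropped) stalls at step 3 — #3 deq() → 14 has no legal effect

not linearizable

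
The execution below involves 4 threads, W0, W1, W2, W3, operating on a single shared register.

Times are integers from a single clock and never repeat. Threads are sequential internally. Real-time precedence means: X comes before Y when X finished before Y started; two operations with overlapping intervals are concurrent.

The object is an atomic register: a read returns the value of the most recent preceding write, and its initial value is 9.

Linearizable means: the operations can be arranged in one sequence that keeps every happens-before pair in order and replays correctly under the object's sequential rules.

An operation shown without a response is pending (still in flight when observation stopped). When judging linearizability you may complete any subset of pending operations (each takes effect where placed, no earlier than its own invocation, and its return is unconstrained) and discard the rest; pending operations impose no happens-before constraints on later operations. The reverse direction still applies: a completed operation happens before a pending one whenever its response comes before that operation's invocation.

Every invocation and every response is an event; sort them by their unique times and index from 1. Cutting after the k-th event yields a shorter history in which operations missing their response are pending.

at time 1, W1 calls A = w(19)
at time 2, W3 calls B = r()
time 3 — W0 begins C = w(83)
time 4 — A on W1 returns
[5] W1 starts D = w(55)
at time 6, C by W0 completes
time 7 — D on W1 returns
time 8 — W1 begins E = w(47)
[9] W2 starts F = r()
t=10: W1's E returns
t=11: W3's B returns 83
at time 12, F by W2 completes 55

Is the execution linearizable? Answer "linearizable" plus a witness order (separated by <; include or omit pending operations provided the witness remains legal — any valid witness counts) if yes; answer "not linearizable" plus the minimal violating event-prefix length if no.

step 1: A w(19) — value 19
step 2: C w(83) — value 83
step 3: B r() → 83 — value 83
step 4: D w(55) — value 55
step 5: F r() → 55 — value 55
step 6: E w(47) — value 47

linearizable — witness: A < C < B < D < F < E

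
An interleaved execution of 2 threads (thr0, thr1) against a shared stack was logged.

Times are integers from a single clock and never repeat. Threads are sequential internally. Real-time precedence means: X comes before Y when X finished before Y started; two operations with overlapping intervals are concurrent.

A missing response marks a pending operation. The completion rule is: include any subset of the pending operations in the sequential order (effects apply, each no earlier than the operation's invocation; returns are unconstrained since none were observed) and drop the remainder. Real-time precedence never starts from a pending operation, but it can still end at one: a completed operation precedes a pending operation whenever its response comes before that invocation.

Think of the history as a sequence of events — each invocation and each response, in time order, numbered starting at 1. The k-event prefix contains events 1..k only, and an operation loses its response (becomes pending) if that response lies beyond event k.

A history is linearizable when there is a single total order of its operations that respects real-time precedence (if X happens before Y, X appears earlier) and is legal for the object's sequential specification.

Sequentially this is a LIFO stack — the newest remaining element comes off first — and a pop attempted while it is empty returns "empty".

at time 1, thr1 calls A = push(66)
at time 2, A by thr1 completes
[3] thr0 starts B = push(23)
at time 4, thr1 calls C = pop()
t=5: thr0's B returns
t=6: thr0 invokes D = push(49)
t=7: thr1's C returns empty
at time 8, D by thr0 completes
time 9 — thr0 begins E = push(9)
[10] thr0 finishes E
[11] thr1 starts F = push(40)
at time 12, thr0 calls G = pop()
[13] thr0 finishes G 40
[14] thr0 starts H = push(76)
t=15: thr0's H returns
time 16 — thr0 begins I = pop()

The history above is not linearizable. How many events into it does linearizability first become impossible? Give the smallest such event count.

7

events 1..6 are still linearizable — one witness is A, B:
step 1: A push(66) — stack <66>
step 2: B push(23) — stack <66,23>
once event 7 joins (C's response, time 7), exhaustive search finds no witness
every completion of the 1 pending operation (D) was checked; none linearizes
one such order, A, B, C (pending dropped), breaks at step 3 where C pop() → empty is illegal
one such order, A, C, B (pending dropped), breaks at step 2 where C pop() → empty is illegal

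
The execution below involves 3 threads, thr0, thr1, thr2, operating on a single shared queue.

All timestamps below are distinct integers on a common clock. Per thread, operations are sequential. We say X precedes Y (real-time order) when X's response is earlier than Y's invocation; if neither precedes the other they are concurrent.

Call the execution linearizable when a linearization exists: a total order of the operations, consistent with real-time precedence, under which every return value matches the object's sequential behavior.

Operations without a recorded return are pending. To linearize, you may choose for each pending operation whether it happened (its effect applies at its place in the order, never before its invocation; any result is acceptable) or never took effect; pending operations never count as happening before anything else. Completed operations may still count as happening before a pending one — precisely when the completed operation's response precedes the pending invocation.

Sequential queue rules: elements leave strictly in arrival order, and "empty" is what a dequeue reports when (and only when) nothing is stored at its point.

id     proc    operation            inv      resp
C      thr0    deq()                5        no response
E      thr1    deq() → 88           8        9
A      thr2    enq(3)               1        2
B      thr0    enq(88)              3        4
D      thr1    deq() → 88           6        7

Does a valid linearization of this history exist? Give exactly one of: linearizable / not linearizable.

not linearizable

cut after 8 events: linearizable; cut after 9 events (E responds, time 9): not linearizable
the sole real-time-consistent order of 4 completed operations fails the queue replay
no escape via the 1 pending operation (C): every completion choice fails
take A, B, D, E (pending dropped): step 3 already fails, because D deq() → 88 cannot occur there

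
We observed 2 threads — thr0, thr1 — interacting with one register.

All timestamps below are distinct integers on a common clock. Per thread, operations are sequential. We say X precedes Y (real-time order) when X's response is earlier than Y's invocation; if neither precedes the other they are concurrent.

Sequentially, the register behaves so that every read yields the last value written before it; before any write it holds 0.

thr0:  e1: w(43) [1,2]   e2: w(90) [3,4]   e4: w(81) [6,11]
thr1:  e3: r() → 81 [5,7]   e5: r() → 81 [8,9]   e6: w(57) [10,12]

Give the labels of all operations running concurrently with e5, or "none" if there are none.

e4

e5 runs from 8 to 9; window-overlapping ops are concurrent
e1 [1,2]: before
e2 [3,4]: before
e3 [5,7]: before
e4 [6,11]: concurrent
e6 [10,12]: after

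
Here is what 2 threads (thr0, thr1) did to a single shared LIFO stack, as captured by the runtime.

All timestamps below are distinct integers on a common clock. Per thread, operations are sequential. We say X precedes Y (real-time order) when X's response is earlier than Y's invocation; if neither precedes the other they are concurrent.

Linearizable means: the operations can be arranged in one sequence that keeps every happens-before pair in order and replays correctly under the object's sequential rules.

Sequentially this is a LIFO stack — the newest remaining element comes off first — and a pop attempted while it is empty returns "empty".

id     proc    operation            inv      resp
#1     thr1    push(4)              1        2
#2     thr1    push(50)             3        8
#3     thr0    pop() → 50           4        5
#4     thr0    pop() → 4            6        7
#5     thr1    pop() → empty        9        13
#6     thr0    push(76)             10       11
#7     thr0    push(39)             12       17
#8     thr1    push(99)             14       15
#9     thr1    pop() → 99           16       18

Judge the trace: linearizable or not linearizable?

a witness: #1, #2, #3, #4, #5, #6, #7, #8, #9
step 1: #1 push(4) — stack <4>
step 2: #2 push(50) — stack <4,50>
step 3: #3 pop() → 50 — stack <4>
step 4: #4 pop() → 4 — stack <>
step 5: #5 pop() → empty — stack <>
step 6: #6 push(76) — stack <76>
step 7: #7 push(39) — stack <76,39>
step 8: #8 push(99) — stack <76,39,99>
step 9: #9 pop() → 99 — stack <76,39>

linearizable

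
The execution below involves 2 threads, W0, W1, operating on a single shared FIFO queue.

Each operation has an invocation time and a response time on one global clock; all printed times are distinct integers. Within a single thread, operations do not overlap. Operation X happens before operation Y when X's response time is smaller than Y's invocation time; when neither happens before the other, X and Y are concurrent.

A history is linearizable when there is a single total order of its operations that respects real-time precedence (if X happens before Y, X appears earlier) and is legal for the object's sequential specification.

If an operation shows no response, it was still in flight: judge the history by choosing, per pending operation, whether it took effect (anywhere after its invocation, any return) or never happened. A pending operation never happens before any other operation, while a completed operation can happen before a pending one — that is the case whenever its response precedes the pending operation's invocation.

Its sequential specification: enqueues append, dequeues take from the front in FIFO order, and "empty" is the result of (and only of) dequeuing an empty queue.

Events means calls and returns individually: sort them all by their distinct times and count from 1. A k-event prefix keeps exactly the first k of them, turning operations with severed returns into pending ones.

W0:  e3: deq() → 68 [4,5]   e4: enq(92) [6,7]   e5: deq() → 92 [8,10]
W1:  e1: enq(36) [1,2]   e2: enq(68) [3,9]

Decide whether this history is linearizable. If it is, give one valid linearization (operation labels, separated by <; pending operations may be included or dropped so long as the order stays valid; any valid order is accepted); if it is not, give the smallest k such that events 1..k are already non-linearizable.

already the first 5 events (up to e3's response at time 5) admit no linearization; the first 4 still do
a single order respects real time; the 2 completed FIFO queue operations fail replay along it
completion choices over the 1 pending operation (e2) were checked; none helps
for example e1, e3 (pending dropped) fails at step 2: e3 deq() → 68 is not legal there

not linearizable — minimal violating prefix: 5 events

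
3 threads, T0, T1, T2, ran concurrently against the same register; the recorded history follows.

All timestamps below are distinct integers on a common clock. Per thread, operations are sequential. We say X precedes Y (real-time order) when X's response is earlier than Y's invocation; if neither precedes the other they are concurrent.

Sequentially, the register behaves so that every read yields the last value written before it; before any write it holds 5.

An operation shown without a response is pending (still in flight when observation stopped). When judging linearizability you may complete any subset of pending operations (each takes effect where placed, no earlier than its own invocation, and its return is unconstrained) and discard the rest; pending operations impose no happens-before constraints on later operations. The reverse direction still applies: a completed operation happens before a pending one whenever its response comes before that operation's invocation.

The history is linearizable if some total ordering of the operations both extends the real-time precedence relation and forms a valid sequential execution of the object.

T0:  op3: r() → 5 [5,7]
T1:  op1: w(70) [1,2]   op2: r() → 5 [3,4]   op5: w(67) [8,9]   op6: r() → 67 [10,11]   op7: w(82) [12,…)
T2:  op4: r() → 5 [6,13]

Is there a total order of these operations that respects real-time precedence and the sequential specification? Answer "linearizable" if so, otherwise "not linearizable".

not linearizable

already the first 4 events (up to op2's response at time 4) admit no linearization; the first 3 still do
the completed operations (2 total) allow one real-time order; the register replay rejects it
one such order, op1, op2, breaks at step 2 where op2 r() → 5 is illegal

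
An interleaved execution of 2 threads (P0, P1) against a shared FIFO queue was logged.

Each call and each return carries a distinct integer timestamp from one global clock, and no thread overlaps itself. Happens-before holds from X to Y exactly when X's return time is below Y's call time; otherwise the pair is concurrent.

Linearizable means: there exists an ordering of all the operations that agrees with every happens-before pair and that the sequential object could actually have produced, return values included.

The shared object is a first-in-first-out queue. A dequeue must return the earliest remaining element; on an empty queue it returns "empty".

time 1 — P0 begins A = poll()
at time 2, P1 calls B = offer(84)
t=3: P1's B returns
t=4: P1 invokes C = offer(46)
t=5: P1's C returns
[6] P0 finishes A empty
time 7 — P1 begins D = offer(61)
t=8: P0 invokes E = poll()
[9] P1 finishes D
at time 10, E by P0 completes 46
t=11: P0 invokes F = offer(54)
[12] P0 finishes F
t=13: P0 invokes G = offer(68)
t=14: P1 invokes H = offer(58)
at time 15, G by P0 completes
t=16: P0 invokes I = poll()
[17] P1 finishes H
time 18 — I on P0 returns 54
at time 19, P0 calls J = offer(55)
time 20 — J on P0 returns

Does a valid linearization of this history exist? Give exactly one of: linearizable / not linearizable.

not linearizable

events 1..9 are fine; event 10 — the response of E at time 10 — makes the prefix non-linearizable
checked exhaustively: 6 real-time-consistent orders of 5 completed operations, zero legal FIFO queue replays
e.g. A, B, C, D, E: illegal at step 5, since E poll() → 46 cannot apply there
e.g. A, B, C, E, D: illegal at step 4, since E poll() → 46 cannot apply there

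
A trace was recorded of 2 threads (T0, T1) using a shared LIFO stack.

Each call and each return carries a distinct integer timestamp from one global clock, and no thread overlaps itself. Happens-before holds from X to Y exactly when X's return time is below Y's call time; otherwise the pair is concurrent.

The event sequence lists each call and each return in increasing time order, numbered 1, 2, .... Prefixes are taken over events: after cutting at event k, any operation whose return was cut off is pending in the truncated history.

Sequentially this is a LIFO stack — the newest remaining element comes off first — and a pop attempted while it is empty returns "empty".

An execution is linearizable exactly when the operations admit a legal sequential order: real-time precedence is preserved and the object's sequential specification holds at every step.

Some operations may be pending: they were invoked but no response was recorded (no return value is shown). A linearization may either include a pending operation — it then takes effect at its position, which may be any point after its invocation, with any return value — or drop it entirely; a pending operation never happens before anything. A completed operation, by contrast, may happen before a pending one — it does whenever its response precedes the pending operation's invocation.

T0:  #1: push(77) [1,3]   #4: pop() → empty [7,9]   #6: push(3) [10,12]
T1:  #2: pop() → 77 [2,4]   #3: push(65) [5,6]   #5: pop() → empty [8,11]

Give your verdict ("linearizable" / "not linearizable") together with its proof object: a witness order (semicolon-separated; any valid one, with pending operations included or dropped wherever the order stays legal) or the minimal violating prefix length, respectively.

through event 10 a valid linearization exists; event 11 (#5 responding at time 11) ends that
the 5 completed operations admit 4 real-time orders; each fails the LIFO stack replay
every completion of the 1 pending operation (#6) was checked; none linearizes
e.g. #1, #2, #3, #4, #5 (pending dropped): illegal at step 4, since #4 pop() → empty cannot apply there
e.g. #1, #2, #3, #5, #4 (pending dropped): illegal at step 4, since #5 pop() → empty cannot apply there

not linearizable — minimal violating prefix: 11 events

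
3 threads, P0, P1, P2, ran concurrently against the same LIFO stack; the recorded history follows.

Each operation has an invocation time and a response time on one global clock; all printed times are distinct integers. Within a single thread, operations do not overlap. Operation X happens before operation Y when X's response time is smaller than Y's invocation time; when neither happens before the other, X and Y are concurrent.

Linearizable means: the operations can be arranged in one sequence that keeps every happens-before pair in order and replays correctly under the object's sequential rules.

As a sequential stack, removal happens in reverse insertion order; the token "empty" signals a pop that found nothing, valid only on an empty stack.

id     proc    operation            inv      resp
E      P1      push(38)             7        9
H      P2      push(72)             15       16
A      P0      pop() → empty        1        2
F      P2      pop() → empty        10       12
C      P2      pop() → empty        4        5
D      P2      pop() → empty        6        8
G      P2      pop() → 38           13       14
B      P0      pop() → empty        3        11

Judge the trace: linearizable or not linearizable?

not linearizable

through event 11 a valid linearization exists; event 12 (F responding at time 12) ends that
6 completed operations, 10 real-time-consistent orders — every LIFO stack replay fails
e.g. A, B, C, D, E, F: illegal at step 6, since F pop() → empty cannot apply there
e.g. A, B, C, E, D, F: illegal at step 5, since D pop() → empty cannot apply there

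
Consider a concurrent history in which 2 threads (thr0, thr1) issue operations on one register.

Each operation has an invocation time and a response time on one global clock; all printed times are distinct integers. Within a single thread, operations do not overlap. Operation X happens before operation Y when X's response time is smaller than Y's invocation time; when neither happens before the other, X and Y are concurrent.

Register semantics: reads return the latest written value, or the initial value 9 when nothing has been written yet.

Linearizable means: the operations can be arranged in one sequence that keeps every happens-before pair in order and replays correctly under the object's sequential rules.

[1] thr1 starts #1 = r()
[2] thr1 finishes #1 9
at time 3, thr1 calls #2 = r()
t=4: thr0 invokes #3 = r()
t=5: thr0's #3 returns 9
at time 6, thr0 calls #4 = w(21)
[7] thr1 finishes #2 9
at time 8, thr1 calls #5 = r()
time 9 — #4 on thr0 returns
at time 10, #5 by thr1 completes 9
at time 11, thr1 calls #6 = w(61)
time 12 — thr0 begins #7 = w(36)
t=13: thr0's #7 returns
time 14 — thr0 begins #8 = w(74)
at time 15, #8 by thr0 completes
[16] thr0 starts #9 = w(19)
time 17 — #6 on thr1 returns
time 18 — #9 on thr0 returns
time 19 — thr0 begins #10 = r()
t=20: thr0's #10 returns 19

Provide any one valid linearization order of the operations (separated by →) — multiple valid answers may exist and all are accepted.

#1 → #2 → #3 → #5 → #4 → #6 → #7 → #8 → #9 → #10

after step 1 (#1 r() → 9): value 9
after step 2 (#2 r() → 9): value 9
after step 3 (#3 r() → 9): value 9
after step 4 (#5 r() → 9): value 9
after step 5 (#4 w(21)): value 21
after step 6 (#6 w(61)): value 61
after step 7 (#7 w(36)): value 36
after step 8 (#8 w(74)): value 74
after step 9 (#9 w(19)): value 19
after step 10 (#10 r() → 19): value 19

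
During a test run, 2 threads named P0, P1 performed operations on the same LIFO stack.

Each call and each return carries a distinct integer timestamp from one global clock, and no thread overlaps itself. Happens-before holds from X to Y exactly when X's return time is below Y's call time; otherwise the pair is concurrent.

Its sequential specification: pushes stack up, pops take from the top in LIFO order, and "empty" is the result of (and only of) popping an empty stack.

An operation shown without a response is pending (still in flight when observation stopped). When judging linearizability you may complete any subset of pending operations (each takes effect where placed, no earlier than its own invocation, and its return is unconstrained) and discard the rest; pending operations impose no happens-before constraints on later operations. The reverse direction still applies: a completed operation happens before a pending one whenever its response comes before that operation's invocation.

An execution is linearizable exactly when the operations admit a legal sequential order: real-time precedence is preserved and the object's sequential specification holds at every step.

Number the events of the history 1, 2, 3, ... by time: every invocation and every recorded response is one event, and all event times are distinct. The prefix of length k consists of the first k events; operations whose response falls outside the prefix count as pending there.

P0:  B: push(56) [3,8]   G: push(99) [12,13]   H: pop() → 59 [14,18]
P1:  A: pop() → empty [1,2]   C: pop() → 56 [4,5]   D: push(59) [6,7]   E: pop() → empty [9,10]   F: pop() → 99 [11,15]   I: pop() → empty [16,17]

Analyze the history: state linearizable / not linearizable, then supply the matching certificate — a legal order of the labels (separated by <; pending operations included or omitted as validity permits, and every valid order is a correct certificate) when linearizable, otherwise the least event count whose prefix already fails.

not linearizable — minimal violating prefix: 10 events

events 1..9 are fine; event 10 — the response of E at time 10 — makes the prefix non-linearizable
checked exhaustively: 3 real-time-consistent orders of 5 completed operations, zero legal LIFO stack replays
one such order, A, B, C, D, E, breaks at step 5 where E pop() → empty is illegal
one such order, A, C, B, D, E, breaks at step 2 where C pop() → 56 is illegal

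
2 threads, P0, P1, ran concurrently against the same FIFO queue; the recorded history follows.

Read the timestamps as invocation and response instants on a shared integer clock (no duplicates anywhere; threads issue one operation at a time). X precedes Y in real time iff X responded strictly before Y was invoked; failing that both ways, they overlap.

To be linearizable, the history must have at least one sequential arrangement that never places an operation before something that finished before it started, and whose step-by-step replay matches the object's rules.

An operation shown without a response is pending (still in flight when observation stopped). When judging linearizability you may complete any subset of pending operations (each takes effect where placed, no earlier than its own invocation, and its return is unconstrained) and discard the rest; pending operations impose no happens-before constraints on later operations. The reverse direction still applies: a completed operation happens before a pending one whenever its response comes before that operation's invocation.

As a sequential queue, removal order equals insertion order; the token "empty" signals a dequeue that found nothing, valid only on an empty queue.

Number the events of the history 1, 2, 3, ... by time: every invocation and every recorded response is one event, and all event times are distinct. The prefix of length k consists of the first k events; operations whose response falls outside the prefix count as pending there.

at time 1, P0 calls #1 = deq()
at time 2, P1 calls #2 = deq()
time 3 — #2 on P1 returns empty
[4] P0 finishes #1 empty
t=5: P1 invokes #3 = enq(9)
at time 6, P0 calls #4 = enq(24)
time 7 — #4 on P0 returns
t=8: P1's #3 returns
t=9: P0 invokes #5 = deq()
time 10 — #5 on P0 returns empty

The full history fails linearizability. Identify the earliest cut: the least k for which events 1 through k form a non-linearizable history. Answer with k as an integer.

10

events 1..9 are linearizable; a witness order is #1, #2, #3, #4:
1. #1 deq() → empty, leaving queue <>
2. #2 deq() → empty, leaving queue <>
3. #3 enq(9), leaving queue <9>
4. #4 enq(24), leaving queue <9,24>
with event 10 included (#5 responding at time 10), all real-time-consistent orders fail
e.g. #1, #2, #3, #4, #5: illegal at step 5, since #5 deq() → empty cannot apply there
e.g. #1, #2, #4, #3, #5: illegal at step 5, since #5 deq() → empty cannot apply there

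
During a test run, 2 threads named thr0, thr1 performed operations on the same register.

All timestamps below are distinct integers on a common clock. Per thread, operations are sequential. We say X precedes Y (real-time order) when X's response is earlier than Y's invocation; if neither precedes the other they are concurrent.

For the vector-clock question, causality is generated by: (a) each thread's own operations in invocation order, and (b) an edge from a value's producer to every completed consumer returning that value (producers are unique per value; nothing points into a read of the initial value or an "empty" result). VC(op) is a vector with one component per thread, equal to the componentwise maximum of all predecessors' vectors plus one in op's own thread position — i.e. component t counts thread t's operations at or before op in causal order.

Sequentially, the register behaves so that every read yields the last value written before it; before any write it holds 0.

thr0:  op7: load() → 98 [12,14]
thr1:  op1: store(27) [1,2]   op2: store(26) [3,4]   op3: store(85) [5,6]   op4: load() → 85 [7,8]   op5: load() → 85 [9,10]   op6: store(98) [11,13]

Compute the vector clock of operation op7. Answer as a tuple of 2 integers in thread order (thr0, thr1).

op1, invoked 1, has no incoming edges; only thr1's bump applies → (0, 1)
VC(op2, invoked at 3): max of VC(op1)=(0, 1), then +1 on thread thr1 → (0, 2)
VC(op3, invoked at 5): max of VC(op2)=(0, 2), then +1 on thread thr1 → (0, 3)
VC(op4, invoked at 7): max of VC(op3)=(0, 3), then +1 on thread thr1 → (0, 4)
VC(op5, invoked at 9): max of VC(op3)=(0, 3), VC(op4)=(0, 4), then +1 on thread thr1 → (0, 5)
VC(op6, invoked at 11): max of VC(op5)=(0, 5), then +1 on thread thr1 → (0, 6)
VC(op7, invoked at 12): max of VC(op6)=(0, 6), then +1 on thread thr0 → (1, 6)
target: VC(op7) = (1, 6)

(1, 6)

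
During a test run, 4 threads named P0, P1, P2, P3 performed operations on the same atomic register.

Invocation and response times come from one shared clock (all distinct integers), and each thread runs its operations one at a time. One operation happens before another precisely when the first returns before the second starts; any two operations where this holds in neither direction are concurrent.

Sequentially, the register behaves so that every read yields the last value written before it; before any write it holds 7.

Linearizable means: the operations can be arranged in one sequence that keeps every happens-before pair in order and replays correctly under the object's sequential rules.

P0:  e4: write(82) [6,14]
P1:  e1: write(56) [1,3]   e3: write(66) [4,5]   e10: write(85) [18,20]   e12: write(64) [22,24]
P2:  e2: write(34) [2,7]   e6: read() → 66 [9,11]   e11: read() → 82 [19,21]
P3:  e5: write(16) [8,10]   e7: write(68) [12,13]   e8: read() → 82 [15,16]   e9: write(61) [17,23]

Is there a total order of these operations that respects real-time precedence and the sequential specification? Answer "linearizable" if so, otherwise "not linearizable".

linearizable

a witness: e1, e2, e3, e6, e5, e7, e4, e8, e11, e9, e10, e12
step 1: e1 write(56) — value 56
step 2: e2 write(34) — value 34
step 3: e3 write(66) — value 66
step 4: e6 read() → 66 — value 66
step 5: e5 write(16) — value 16
step 6: e7 write(68) — value 68
step 7: e4 write(82) — value 82
step 8: e8 read() → 82 — value 82
step 9: e11 read() → 82 — value 82
step 10: e9 write(61) — value 61
step 11: e10 write(85) — value 85
step 12: e12 write(64) — value 64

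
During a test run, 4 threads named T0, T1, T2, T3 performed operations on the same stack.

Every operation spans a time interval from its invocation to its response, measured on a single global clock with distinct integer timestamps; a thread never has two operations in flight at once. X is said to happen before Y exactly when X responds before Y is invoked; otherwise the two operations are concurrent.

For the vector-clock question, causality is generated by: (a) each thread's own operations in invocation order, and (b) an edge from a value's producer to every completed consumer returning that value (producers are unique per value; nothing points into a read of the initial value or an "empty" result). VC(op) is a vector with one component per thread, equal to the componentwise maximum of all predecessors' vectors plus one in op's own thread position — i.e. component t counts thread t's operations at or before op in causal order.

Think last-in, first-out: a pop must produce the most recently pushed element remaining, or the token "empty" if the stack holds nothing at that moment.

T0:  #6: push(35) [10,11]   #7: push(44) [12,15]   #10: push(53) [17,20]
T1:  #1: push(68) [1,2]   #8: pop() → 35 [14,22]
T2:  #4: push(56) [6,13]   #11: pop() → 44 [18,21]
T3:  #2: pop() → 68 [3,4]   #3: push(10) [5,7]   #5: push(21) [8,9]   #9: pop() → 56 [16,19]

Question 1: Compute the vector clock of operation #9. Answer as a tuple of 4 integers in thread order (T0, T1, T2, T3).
Answer: (0, 1, 1, 4)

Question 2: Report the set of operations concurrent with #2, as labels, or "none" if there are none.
Answer: none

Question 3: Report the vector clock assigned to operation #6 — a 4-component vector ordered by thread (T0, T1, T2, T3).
Answer: (1, 0, 0, 0)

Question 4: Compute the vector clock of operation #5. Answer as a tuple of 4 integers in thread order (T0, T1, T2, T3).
Answer: (0, 1, 0, 3)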